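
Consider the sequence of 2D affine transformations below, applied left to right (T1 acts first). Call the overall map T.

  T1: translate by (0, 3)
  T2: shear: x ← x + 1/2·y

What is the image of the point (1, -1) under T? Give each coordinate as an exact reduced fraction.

T(p) = (2, 2)

T1 translate by (0, 3): (1, -1) → (1, 2)
T2 shear: x ← x + 1/2·y: (1, 2) → (2, 2)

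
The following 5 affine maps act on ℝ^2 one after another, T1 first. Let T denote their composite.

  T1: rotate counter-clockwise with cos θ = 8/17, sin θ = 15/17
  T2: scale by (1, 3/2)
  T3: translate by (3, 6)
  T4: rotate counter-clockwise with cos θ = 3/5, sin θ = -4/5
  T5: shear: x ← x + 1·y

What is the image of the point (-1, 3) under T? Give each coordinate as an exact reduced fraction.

T1 rotate counter-clockwise with cos θ = 8/17, sin θ = 15/17: (-1, 3) → (-53/17, 9/17)
T2 scale by (1, 3/2): (-53/17, 9/17) → (-53/17, 27/34)
T3 translate by (3, 6): (-53/17, 27/34) → (-2/17, 231/34)
T4 rotate counter-clockwise with cos θ = 3/5, sin θ = -4/5: (-2/17, 231/34) → (456/85, 709/170)
T5 shear: x ← x + 1·y: (456/85, 709/170) → (1621/170, 709/170)

T(p) = (1621/170, 709/170)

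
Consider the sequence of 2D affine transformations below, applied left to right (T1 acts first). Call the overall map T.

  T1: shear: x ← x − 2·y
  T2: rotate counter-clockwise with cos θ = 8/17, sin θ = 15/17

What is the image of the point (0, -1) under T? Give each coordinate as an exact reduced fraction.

T(p) = (31/17, 22/17)

T1 shear: x ← x − 2·y: (0, -1) → (2, -1)
T2 rotate counter-clockwise with cos θ = 8/17, sin θ = 15/17: (2, -1) → (31/17, 22/17)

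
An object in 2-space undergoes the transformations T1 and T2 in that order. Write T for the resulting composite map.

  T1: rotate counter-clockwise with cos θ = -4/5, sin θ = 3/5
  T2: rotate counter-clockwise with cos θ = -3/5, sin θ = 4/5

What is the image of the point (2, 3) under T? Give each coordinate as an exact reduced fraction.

T1 rotate counter-clockwise with cos θ = -4/5, sin θ = 3/5: (2, 3) → (-17/5, -6/5)
T2 rotate counter-clockwise with cos θ = -3/5, sin θ = 4/5: (-17/5, -6/5) → (3, -2)

T(p) = (3, -2)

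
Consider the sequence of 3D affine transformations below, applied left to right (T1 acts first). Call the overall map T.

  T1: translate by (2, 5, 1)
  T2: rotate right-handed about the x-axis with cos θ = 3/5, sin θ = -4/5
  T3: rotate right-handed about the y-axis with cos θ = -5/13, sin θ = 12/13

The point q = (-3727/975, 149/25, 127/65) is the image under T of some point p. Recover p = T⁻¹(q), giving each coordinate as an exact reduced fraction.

T1 = [1 0 0 2; 0 1 0 5; 0 0 1 1; 0 0 0 1]
T2·T1 = [1 0 0 2; 0 3/5 4/5 19/5; 0 -4/5 3/5 -17/5; 0 0 0 1]
T3·…·T1 = [-5/13 -48/65 36/65 -254/65; 0 3/5 4/5 19/5; -12/13 4/13 -3/13 -7/13; 0 0 0 1]
det M = 1; M⁻¹ = [-5/13 0 -12/13 -2; -48/65 3/5 4/13 -5; 36/65 4/5 -3/13 -1; 0 0 0 1]
M⁻¹ · (-3727/975, 149/25, 127/65)ᵀ = (-7/3, 2, 6/5)ᵀ

p = (-7/3, 2, 6/5)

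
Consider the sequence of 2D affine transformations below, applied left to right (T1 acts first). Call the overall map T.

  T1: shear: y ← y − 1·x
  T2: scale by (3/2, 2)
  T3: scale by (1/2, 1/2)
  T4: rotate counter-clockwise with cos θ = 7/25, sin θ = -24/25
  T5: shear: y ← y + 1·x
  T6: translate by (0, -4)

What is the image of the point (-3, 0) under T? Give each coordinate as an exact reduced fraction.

T1 shear: y ← y − 1·x: (-3, 0) → (-3, 3)
T2 scale by (3/2, 2): (-3, 3) → (-9/2, 6)
T3 scale by (1/2, 1/2): (-9/2, 6) → (-9/4, 3)
T4 rotate counter-clockwise with cos θ = 7/25, sin θ = -24/25: (-9/4, 3) → (9/4, 3)
T5 shear: y ← y + 1·x: (9/4, 3) → (9/4, 21/4)
T6 translate by (0, -4): (9/4, 21/4) → (9/4, 5/4)

T(p) = (9/4, 5/4)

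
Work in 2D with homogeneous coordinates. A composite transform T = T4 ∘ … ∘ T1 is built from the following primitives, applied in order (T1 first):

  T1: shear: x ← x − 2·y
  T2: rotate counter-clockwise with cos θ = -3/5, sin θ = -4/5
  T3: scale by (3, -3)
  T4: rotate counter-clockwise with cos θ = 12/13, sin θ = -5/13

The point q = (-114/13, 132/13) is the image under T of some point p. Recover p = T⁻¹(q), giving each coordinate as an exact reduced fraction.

p = (0, -2)

T1 = [1 -2 0; 0 1 0; 0 0 1]
T2·T1 = [-3/5 2 0; -4/5 1 0; 0 0 1]
T3·…·T1 = [-9/5 6 0; 12/5 -3 0; 0 0 1]
T4·…·T1 = [-48/65 57/13 0; 189/65 -66/13 0; 0 0 1]
det M = -9; M⁻¹ = [22/39 19/39 0; 21/65 16/195 0; 0 0 1]
M⁻¹ · (-114/13, 132/13)ᵀ = (0, -2)ᵀ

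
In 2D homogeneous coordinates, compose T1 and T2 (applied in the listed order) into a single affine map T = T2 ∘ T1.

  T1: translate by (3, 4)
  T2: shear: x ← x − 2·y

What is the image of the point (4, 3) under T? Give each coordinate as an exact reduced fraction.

T1 translate by (3, 4): (4, 3) → (7, 7)
T2 shear: x ← x − 2·y: (7, 7) → (-7, 7)

T(p) = (-7, 7)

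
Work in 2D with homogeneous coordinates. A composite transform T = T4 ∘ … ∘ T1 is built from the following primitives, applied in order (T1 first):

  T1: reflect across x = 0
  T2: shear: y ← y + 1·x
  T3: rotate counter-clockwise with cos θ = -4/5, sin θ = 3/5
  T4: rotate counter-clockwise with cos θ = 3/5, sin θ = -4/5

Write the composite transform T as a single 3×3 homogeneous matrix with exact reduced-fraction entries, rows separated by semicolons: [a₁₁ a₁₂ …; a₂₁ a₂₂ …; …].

T = [1 -1 0; -1 0 0; 0 0 1]

T1 = [-1 0 0; 0 1 0; 0 0 1]
T2·T1 = [-1 0 0; -1 1 0; 0 0 1]
T3·…·T1 = [7/5 -3/5 0; 1/5 -4/5 0; 0 0 1]
T4·…·T1 = [1 -1 0; -1 0 0; 0 0 1]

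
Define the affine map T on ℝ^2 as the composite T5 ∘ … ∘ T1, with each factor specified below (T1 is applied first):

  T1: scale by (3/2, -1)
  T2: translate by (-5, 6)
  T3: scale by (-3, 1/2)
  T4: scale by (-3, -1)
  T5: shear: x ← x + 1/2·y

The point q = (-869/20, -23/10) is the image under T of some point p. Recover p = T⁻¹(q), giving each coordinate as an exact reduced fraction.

p = (1/5, 7/5)

T1 = [3/2 0 0; 0 -1 0; 0 0 1]
T2·T1 = [3/2 0 -5; 0 -1 6; 0 0 1]
T3·…·T1 = [-9/2 0 15; 0 -1/2 3; 0 0 1]
T4·…·T1 = [27/2 0 -45; 0 1/2 -3; 0 0 1]
T5·…·T1 = [27/2 1/4 -93/2; 0 1/2 -3; 0 0 1]
det M = 27/4; M⁻¹ = [2/27 -1/27 10/3; 0 2 6; 0 0 1]
M⁻¹ · (-869/20, -23/10)ᵀ = (1/5, 7/5)ᵀ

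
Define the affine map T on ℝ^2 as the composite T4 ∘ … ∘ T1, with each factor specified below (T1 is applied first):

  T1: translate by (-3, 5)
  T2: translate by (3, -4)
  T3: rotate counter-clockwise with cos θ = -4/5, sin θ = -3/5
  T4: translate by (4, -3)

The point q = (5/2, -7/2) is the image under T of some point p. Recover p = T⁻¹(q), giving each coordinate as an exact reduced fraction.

p = (3/2, -3/2)

T1 = [1 0 -3; 0 1 5; 0 0 1]
T2·T1 = [1 0 0; 0 1 1; 0 0 1]
T3·…·T1 = [-4/5 3/5 3/5; -3/5 -4/5 -4/5; 0 0 1]
T4·…·T1 = [-4/5 3/5 23/5; -3/5 -4/5 -19/5; 0 0 1]
det M = 1; M⁻¹ = [-4/5 -3/5 7/5; 3/5 -4/5 -29/5; 0 0 1]
M⁻¹ · (5/2, -7/2)ᵀ = (3/2, -3/2)ᵀ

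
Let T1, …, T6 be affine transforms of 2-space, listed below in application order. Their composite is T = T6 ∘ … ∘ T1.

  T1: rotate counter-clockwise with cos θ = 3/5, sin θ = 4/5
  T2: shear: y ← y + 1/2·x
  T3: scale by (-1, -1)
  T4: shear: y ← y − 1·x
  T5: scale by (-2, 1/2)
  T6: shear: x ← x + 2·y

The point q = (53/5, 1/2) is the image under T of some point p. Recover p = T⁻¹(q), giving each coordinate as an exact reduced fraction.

T1 = [3/5 -4/5 0; 4/5 3/5 0; 0 0 1]
T2·T1 = [3/5 -4/5 0; 11/10 1/5 0; 0 0 1]
T3·…·T1 = [-3/5 4/5 0; -11/10 -1/5 0; 0 0 1]
T4·…·T1 = [-3/5 4/5 0; -1/2 -1 0; 0 0 1]
T5·…·T1 = [6/5 -8/5 0; -1/4 -1/2 0; 0 0 1]
T6·…·T1 = [7/10 -13/5 0; -1/4 -1/2 0; 0 0 1]
det M = -1; M⁻¹ = [1/2 -13/5 0; -1/4 -7/10 0; 0 0 1]
M⁻¹ · (53/5, 1/2)ᵀ = (4, -3)ᵀ

p = (4, -3)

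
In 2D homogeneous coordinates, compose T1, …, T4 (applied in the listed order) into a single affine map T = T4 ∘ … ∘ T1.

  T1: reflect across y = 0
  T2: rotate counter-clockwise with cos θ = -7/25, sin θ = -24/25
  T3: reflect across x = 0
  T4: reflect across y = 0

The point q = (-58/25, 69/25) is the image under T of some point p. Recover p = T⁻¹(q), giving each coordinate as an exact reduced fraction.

T1 = [1 0 0; 0 -1 0; 0 0 1]
T2·T1 = [-7/25 -24/25 0; -24/25 7/25 0; 0 0 1]
T3·…·T1 = [7/25 24/25 0; -24/25 7/25 0; 0 0 1]
T4·…·T1 = [7/25 24/25 0; 24/25 -7/25 0; 0 0 1]
det M = -1; M⁻¹ = [7/25 24/25 0; 24/25 -7/25 0; 0 0 1]
M⁻¹ · (-58/25, 69/25)ᵀ = (2, -3)ᵀ

p = (2, -3)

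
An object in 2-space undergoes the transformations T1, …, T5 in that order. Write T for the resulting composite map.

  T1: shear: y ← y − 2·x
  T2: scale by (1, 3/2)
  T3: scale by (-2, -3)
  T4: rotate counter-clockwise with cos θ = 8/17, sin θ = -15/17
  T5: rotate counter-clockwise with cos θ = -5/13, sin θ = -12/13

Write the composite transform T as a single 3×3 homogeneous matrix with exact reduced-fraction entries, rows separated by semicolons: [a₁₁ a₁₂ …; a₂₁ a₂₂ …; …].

T1 = [1 0 0; -2 1 0; 0 0 1]
T2·T1 = [1 0 0; -3 3/2 0; 0 0 1]
T3·…·T1 = [-2 0 0; 9 -9/2 0; 0 0 1]
T4·…·T1 = [7 -135/34 0; 6 -36/17 0; 0 0 1]
T5·…·T1 = [37/13 -189/442 0; -114/13 990/221 0; 0 0 1]

T = [37/13 -189/442 0; -114/13 990/221 0; 0 0 1]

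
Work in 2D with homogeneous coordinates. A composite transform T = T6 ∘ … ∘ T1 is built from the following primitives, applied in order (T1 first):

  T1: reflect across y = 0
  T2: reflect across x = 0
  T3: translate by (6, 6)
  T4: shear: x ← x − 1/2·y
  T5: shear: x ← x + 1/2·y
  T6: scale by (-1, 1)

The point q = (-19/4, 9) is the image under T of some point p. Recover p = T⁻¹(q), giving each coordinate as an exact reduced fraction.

p = (5/4, -3)

T1 = [1 0 0; 0 -1 0; 0 0 1]
T2·T1 = [-1 0 0; 0 -1 0; 0 0 1]
T3·…·T1 = [-1 0 6; 0 -1 6; 0 0 1]
T4·…·T1 = [-1 1/2 3; 0 -1 6; 0 0 1]
T5·…·T1 = [-1 0 6; 0 -1 6; 0 0 1]
T6·…·T1 = [1 0 -6; 0 -1 6; 0 0 1]
det M = -1; M⁻¹ = [1 0 6; 0 -1 6; 0 0 1]
M⁻¹ · (-19/4, 9)ᵀ = (5/4, -3)ᵀ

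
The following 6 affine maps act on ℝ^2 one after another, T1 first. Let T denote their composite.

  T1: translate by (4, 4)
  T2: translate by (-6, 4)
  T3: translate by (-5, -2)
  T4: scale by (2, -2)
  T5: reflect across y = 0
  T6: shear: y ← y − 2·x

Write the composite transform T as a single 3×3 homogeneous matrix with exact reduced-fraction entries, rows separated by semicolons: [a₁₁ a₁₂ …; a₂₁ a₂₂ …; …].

T1 = [1 0 4; 0 1 4; 0 0 1]
T2·T1 = [1 0 -2; 0 1 8; 0 0 1]
T3·…·T1 = [1 0 -7; 0 1 6; 0 0 1]
T4·…·T1 = [2 0 -14; 0 -2 -12; 0 0 1]
T5·…·T1 = [2 0 -14; 0 2 12; 0 0 1]
T6·…·T1 = [2 0 -14; -4 2 40; 0 0 1]

T = [2 0 -14; -4 2 40; 0 0 1]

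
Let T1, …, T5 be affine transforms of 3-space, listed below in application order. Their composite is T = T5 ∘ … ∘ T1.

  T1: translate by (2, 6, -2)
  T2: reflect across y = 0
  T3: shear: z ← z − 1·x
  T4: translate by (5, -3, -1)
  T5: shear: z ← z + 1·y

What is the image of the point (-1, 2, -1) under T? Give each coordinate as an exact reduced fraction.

T1 translate by (2, 6, -2): (-1, 2, -1) → (1, 8, -3)
T2 reflect across y = 0: (1, 8, -3) → (1, -8, -3)
T3 shear: z ← z − 1·x: (1, -8, -3) → (1, -8, -4)
T4 translate by (5, -3, -1): (1, -8, -4) → (6, -11, -5)
T5 shear: z ← z + 1·y: (6, -11, -5) → (6, -11, -16)

T(p) = (6, -11, -16)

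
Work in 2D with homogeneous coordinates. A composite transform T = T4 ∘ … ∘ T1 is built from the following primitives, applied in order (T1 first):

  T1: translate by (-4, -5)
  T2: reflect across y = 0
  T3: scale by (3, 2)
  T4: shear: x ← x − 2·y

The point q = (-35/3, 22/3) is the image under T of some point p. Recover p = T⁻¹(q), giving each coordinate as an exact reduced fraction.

T1 = [1 0 -4; 0 1 -5; 0 0 1]
T2·T1 = [1 0 -4; 0 -1 5; 0 0 1]
T3·…·T1 = [3 0 -12; 0 -2 10; 0 0 1]
T4·…·T1 = [3 4 -32; 0 -2 10; 0 0 1]
det M = -6; M⁻¹ = [1/3 2/3 4; 0 -1/2 5; 0 0 1]
M⁻¹ · (-35/3, 22/3)ᵀ = (5, 4/3)ᵀ

p = (5, 4/3)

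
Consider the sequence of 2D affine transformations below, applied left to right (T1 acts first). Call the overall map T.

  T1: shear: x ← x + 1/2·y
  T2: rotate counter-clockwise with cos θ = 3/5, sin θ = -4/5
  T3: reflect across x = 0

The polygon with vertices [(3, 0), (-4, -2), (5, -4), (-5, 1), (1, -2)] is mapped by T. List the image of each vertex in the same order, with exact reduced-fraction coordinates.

image vertices: (-9/5, -12/5), (23/5, 14/5), (7/5, -24/5), (19/10, 21/5), (8/5, -6/5)

T1 shear: x ← x + 1/2·y: (3, 0) → (3, 0); (-4, -2) → (-5, -2); (5, -4) → (3, -4); (-5, 1) → (-9/2, 1); (1, -2) → (0, -2)
T2 rotate counter-clockwise with cos θ = 3/5, sin θ = -4/5: (3, 0) → (9/5, -12/5); (-5, -2) → (-23/5, 14/5); (3, -4) → (-7/5, -24/5); (-9/2, 1) → (-19/10, 21/5); (0, -2) → (-8/5, -6/5)
T3 reflect across x = 0: (9/5, -12/5) → (-9/5, -12/5); (-23/5, 14/5) → (23/5, 14/5); (-7/5, -24/5) → (7/5, -24/5); (-19/10, 21/5) → (19/10, 21/5); (-8/5, -6/5) → (8/5, -6/5)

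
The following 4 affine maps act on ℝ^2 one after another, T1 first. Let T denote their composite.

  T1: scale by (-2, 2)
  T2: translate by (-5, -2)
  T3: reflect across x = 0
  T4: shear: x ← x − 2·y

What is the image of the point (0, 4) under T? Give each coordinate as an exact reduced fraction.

T(p) = (-7, 6)

T1 scale by (-2, 2): (0, 4) → (0, 8)
T2 translate by (-5, -2): (0, 8) → (-5, 6)
T3 reflect across x = 0: (-5, 6) → (5, 6)
T4 shear: x ← x − 2·y: (5, 6) → (-7, 6)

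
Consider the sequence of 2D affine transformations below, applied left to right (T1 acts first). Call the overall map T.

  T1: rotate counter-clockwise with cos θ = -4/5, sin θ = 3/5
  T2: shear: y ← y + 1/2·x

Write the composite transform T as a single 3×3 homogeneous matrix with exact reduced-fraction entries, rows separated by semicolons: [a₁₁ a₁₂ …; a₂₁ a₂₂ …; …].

T = [-4/5 -3/5 0; 1/5 -11/10 0; 0 0 1]

T1 = [-4/5 -3/5 0; 3/5 -4/5 0; 0 0 1]
T2·T1 = [-4/5 -3/5 0; 1/5 -11/10 0; 0 0 1]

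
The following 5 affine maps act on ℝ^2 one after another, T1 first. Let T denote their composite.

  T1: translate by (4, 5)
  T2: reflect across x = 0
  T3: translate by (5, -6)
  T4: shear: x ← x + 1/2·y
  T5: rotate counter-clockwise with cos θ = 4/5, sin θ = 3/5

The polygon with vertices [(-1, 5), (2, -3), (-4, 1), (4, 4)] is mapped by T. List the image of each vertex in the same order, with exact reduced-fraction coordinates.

T1 translate by (4, 5): (-1, 5) → (3, 10); (2, -3) → (6, 2); (-4, 1) → (0, 6); (4, 4) → (8, 9)
T2 reflect across x = 0: (3, 10) → (-3, 10); (6, 2) → (-6, 2); (0, 6) → (0, 6); (8, 9) → (-8, 9)
T3 translate by (5, -6): (-3, 10) → (2, 4); (-6, 2) → (-1, -4); (0, 6) → (5, 0); (-8, 9) → (-3, 3)
T4 shear: x ← x + 1/2·y: (2, 4) → (4, 4); (-1, -4) → (-3, -4); (5, 0) → (5, 0); (-3, 3) → (-3/2, 3)
T5 rotate counter-clockwise with cos θ = 4/5, sin θ = 3/5: (4, 4) → (4/5, 28/5); (-3, -4) → (0, -5); (5, 0) → (4, 3); (-3/2, 3) → (-3, 3/2)

image vertices: (4/5, 28/5), (0, -5), (4, 3), (-3, 3/2)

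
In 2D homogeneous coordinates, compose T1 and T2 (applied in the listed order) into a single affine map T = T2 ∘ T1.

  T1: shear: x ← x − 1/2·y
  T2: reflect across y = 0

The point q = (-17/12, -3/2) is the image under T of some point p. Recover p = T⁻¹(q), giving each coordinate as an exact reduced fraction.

T1 = [1 -1/2 0; 0 1 0; 0 0 1]
T2·T1 = [1 -1/2 0; 0 -1 0; 0 0 1]
det M = -1; M⁻¹ = [1 -1/2 0; 0 -1 0; 0 0 1]
M⁻¹ · (-17/12, -3/2)ᵀ = (-2/3, 3/2)ᵀ

p = (-2/3, 3/2)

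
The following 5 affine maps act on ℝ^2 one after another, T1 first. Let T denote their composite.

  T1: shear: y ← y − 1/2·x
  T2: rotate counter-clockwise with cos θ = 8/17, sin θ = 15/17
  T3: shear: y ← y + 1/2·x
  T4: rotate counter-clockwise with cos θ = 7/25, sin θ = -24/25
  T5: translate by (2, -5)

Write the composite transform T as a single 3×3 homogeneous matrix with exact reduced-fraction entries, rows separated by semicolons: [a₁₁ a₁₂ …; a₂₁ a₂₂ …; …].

T = [1117/850 -93/425 2; -963/1700 727/850 -5; 0 0 1]

T1 = [1 0 0; -1/2 1 0; 0 0 1]
T2·T1 = [31/34 -15/17 0; 11/17 8/17 0; 0 0 1]
T3·…·T1 = [31/34 -15/17 0; 75/68 1/34 0; 0 0 1]
T4·…·T1 = [1117/850 -93/425 0; -963/1700 727/850 0; 0 0 1]
T5·…·T1 = [1117/850 -93/425 2; -963/1700 727/850 -5; 0 0 1]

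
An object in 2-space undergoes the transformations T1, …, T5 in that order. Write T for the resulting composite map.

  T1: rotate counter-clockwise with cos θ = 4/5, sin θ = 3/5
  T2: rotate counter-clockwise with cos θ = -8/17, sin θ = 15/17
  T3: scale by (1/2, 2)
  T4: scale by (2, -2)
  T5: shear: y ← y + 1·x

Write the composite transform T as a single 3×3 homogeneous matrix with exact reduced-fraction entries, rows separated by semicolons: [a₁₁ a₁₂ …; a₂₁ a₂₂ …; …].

T1 = [4/5 -3/5 0; 3/5 4/5 0; 0 0 1]
T2·T1 = [-77/85 -36/85 0; 36/85 -77/85 0; 0 0 1]
T3·…·T1 = [-77/170 -18/85 0; 72/85 -154/85 0; 0 0 1]
T4·…·T1 = [-77/85 -36/85 0; -144/85 308/85 0; 0 0 1]
T5·…·T1 = [-77/85 -36/85 0; -13/5 16/5 0; 0 0 1]

T = [-77/85 -36/85 0; -13/5 16/5 0; 0 0 1]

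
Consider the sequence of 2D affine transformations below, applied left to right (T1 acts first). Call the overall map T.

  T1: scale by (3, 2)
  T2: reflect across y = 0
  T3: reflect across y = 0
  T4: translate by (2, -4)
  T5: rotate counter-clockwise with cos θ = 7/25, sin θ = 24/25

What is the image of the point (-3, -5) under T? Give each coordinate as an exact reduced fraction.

T(p) = (287/25, -266/25)

T1 scale by (3, 2): (-3, -5) → (-9, -10)
T2 reflect across y = 0: (-9, -10) → (-9, 10)
T3 reflect across y = 0: (-9, 10) → (-9, -10)
T4 translate by (2, -4): (-9, -10) → (-7, -14)
T5 rotate counter-clockwise with cos θ = 7/25, sin θ = 24/25: (-7, -14) → (287/25, -266/25)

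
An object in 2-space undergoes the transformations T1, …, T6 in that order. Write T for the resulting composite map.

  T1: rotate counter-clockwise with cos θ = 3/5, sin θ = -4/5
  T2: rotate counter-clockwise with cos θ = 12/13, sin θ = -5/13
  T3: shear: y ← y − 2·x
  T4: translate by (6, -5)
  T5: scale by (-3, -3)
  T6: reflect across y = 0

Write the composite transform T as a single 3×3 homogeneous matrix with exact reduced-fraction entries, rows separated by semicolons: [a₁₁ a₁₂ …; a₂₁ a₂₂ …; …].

T = [-48/65 -189/65 -18; -57/13 -66/13 -15; 0 0 1]

T1 = [3/5 4/5 0; -4/5 3/5 0; 0 0 1]
T2·T1 = [16/65 63/65 0; -63/65 16/65 0; 0 0 1]
T3·…·T1 = [16/65 63/65 0; -19/13 -22/13 0; 0 0 1]
T4·…·T1 = [16/65 63/65 6; -19/13 -22/13 -5; 0 0 1]
T5·…·T1 = [-48/65 -189/65 -18; 57/13 66/13 15; 0 0 1]
T6·…·T1 = [-48/65 -189/65 -18; -57/13 -66/13 -15; 0 0 1]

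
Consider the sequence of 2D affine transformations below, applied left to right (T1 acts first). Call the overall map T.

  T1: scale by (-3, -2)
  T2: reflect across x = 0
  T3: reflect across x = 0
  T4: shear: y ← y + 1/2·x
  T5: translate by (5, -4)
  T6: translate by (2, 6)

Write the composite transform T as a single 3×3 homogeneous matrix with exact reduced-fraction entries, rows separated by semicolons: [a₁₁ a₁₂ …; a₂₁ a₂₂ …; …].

T = [-3 0 7; -3/2 -2 2; 0 0 1]

T1 = [-3 0 0; 0 -2 0; 0 0 1]
T2·T1 = [3 0 0; 0 -2 0; 0 0 1]
T3·…·T1 = [-3 0 0; 0 -2 0; 0 0 1]
T4·…·T1 = [-3 0 0; -3/2 -2 0; 0 0 1]
T5·…·T1 = [-3 0 5; -3/2 -2 -4; 0 0 1]
T6·…·T1 = [-3 0 7; -3/2 -2 2; 0 0 1]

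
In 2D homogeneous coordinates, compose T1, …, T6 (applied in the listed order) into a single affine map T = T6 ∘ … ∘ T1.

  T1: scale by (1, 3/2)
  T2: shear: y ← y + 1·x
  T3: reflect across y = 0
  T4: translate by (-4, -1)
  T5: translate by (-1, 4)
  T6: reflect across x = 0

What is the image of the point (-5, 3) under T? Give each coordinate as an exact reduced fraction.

T1 scale by (1, 3/2): (-5, 3) → (-5, 9/2)
T2 shear: y ← y + 1·x: (-5, 9/2) → (-5, -1/2)
T3 reflect across y = 0: (-5, -1/2) → (-5, 1/2)
T4 translate by (-4, -1): (-5, 1/2) → (-9, -1/2)
T5 translate by (-1, 4): (-9, -1/2) → (-10, 7/2)
T6 reflect across x = 0: (-10, 7/2) → (10, 7/2)

T(p) = (10, 7/2)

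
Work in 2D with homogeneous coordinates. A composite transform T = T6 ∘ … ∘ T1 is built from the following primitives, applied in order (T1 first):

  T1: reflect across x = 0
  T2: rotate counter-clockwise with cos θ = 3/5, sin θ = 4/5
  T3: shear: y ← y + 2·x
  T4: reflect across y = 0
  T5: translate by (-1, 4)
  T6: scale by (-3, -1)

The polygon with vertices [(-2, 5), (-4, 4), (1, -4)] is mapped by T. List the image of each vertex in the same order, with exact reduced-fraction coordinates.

T1 reflect across x = 0: (-2, 5) → (2, 5); (-4, 4) → (4, 4); (1, -4) → (-1, -4)
T2 rotate counter-clockwise with cos θ = 3/5, sin θ = 4/5: (2, 5) → (-14/5, 23/5); (4, 4) → (-4/5, 28/5); (-1, -4) → (13/5, -16/5)
T3 shear: y ← y + 2·x: (-14/5, 23/5) → (-14/5, -1); (-4/5, 28/5) → (-4/5, 4); (13/5, -16/5) → (13/5, 2)
T4 reflect across y = 0: (-14/5, -1) → (-14/5, 1); (-4/5, 4) → (-4/5, -4); (13/5, 2) → (13/5, -2)
T5 translate by (-1, 4): (-14/5, 1) → (-19/5, 5); (-4/5, -4) → (-9/5, 0); (13/5, -2) → (8/5, 2)
T6 scale by (-3, -1): (-19/5, 5) → (57/5, -5); (-9/5, 0) → (27/5, 0); (8/5, 2) → (-24/5, -2)

image vertices: (57/5, -5), (27/5, 0), (-24/5, -2)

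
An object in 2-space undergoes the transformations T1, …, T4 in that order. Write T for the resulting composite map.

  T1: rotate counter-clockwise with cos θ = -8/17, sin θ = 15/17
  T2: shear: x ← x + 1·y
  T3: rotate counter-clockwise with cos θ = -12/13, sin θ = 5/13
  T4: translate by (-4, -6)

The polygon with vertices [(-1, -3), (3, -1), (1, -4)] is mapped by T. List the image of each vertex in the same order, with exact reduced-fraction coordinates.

image vertices: (-1673/221, -1124/221), (-129/17, -134/17), (-2307/221, -1395/221)

T1 rotate counter-clockwise with cos θ = -8/17, sin θ = 15/17: (-1, -3) → (53/17, 9/17); (3, -1) → (-9/17, 53/17); (1, -4) → (52/17, 47/17)
T2 shear: x ← x + 1·y: (53/17, 9/17) → (62/17, 9/17); (-9/17, 53/17) → (44/17, 53/17); (52/17, 47/17) → (99/17, 47/17)
T3 rotate counter-clockwise with cos θ = -12/13, sin θ = 5/13: (62/17, 9/17) → (-789/221, 202/221); (44/17, 53/17) → (-61/17, -32/17); (99/17, 47/17) → (-1423/221, -69/221)
T4 translate by (-4, -6): (-789/221, 202/221) → (-1673/221, -1124/221); (-61/17, -32/17) → (-129/17, -134/17); (-1423/221, -69/221) → (-2307/221, -1395/221)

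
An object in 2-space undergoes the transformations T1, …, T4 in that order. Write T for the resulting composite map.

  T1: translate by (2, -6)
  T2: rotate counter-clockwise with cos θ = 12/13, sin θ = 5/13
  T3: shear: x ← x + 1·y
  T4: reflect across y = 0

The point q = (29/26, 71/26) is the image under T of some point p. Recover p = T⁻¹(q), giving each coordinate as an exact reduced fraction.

p = (1/2, 2)

T1 = [1 0 2; 0 1 -6; 0 0 1]
T2·T1 = [12/13 -5/13 54/13; 5/13 12/13 -62/13; 0 0 1]
T3·…·T1 = [17/13 7/13 -8/13; 5/13 12/13 -62/13; 0 0 1]
T4·…·T1 = [17/13 7/13 -8/13; -5/13 -12/13 62/13; 0 0 1]
det M = -1; M⁻¹ = [12/13 7/13 -2; -5/13 -17/13 6; 0 0 1]
M⁻¹ · (29/26, 71/26)ᵀ = (1/2, 2)ᵀ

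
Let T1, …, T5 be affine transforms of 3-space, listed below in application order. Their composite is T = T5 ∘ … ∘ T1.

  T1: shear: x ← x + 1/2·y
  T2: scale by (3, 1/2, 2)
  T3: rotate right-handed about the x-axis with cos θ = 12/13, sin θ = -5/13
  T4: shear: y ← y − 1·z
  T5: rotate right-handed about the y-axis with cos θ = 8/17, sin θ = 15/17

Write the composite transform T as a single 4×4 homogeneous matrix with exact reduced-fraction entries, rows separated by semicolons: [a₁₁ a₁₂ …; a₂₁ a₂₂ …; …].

T1 = [1 1/2 0 0; 0 1 0 0; 0 0 1 0; 0 0 0 1]
T2·T1 = [3 3/2 0 0; 0 1/2 0 0; 0 0 2 0; 0 0 0 1]
T3·…·T1 = [3 3/2 0 0; 0 6/13 10/13 0; 0 -5/26 24/13 0; 0 0 0 1]
T4·…·T1 = [3 3/2 0 0; 0 17/26 -14/13 0; 0 -5/26 24/13 0; 0 0 0 1]
T5·…·T1 = [24/17 237/442 360/221 0; 0 17/26 -14/13 0; -45/17 -625/442 192/221 0; 0 0 0 1]

T = [24/17 237/442 360/221 0; 0 17/26 -14/13 0; -45/17 -625/442 192/221 0; 0 0 0 1]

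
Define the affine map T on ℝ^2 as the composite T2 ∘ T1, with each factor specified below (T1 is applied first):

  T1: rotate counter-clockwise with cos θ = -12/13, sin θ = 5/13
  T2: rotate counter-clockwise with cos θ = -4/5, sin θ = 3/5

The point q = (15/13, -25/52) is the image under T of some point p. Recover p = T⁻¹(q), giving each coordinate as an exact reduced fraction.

p = (1, 3/4)

T1 = [-12/13 -5/13 0; 5/13 -12/13 0; 0 0 1]
T2·T1 = [33/65 56/65 0; -56/65 33/65 0; 0 0 1]
det M = 1; M⁻¹ = [33/65 -56/65 0; 56/65 33/65 0; 0 0 1]
M⁻¹ · (15/13, -25/52)ᵀ = (1, 3/4)ᵀ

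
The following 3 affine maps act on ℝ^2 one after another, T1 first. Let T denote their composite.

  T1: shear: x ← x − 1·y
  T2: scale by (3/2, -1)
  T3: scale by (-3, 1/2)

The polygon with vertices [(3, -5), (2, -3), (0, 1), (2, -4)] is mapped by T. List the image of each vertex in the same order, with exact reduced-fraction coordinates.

T1 shear: x ← x − 1·y: (3, -5) → (8, -5); (2, -3) → (5, -3); (0, 1) → (-1, 1); (2, -4) → (6, -4)
T2 scale by (3/2, -1): (8, -5) → (12, 5); (5, -3) → (15/2, 3); (-1, 1) → (-3/2, -1); (6, -4) → (9, 4)
T3 scale by (-3, 1/2): (12, 5) → (-36, 5/2); (15/2, 3) → (-45/2, 3/2); (-3/2, -1) → (9/2, -1/2); (9, 4) → (-27, 2)

image vertices: (-36, 5/2), (-45/2, 3/2), (9/2, -1/2), (-27, 2)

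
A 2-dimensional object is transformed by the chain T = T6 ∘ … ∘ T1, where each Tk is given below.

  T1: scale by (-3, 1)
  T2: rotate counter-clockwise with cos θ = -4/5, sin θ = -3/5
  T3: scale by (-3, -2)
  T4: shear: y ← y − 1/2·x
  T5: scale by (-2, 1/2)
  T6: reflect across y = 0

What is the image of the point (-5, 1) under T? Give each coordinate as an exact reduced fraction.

T(p) = (-342/5, -5/4)

T1 scale by (-3, 1): (-5, 1) → (15, 1)
T2 rotate counter-clockwise with cos θ = -4/5, sin θ = -3/5: (15, 1) → (-57/5, -49/5)
T3 scale by (-3, -2): (-57/5, -49/5) → (171/5, 98/5)
T4 shear: y ← y − 1/2·x: (171/5, 98/5) → (171/5, 5/2)
T5 scale by (-2, 1/2): (171/5, 5/2) → (-342/5, 5/4)
T6 reflect across y = 0: (-342/5, 5/4) → (-342/5, -5/4)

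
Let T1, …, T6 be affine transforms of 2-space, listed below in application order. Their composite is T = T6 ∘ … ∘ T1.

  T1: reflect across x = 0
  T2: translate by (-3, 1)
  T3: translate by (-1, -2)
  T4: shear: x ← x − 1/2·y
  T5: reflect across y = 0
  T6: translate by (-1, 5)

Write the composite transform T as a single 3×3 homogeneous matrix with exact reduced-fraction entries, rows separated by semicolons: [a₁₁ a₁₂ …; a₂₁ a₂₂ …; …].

T = [-1 -1/2 -9/2; 0 -1 6; 0 0 1]

T1 = [-1 0 0; 0 1 0; 0 0 1]
T2·T1 = [-1 0 -3; 0 1 1; 0 0 1]
T3·…·T1 = [-1 0 -4; 0 1 -1; 0 0 1]
T4·…·T1 = [-1 -1/2 -7/2; 0 1 -1; 0 0 1]
T5·…·T1 = [-1 -1/2 -7/2; 0 -1 1; 0 0 1]
T6·…·T1 = [-1 -1/2 -9/2; 0 -1 6; 0 0 1]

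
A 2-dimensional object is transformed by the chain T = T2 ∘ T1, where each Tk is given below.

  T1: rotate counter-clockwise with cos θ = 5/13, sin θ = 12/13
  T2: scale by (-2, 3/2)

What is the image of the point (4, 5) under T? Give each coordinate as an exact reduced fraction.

T(p) = (80/13, 219/26)

T1 rotate counter-clockwise with cos θ = 5/13, sin θ = 12/13: (4, 5) → (-40/13, 73/13)
T2 scale by (-2, 3/2): (-40/13, 73/13) → (80/13, 219/26)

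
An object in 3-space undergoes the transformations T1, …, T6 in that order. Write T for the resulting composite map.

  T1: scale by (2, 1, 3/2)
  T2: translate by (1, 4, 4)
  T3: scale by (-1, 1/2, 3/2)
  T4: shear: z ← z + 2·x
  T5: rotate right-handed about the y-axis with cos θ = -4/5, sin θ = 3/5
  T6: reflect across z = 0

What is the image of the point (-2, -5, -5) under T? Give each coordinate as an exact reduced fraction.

T1 scale by (2, 1, 3/2): (-2, -5, -5) → (-4, -5, -15/2)
T2 translate by (1, 4, 4): (-4, -5, -15/2) → (-3, -1, -7/2)
T3 scale by (-1, 1/2, 3/2): (-3, -1, -7/2) → (3, -1/2, -21/4)
T4 shear: z ← z + 2·x: (3, -1/2, -21/4) → (3, -1/2, 3/4)
T5 rotate right-handed about the y-axis with cos θ = -4/5, sin θ = 3/5: (3, -1/2, 3/4) → (-39/20, -1/2, -12/5)
T6 reflect across z = 0: (-39/20, -1/2, -12/5) → (-39/20, -1/2, 12/5)

T(p) = (-39/20, -1/2, 12/5)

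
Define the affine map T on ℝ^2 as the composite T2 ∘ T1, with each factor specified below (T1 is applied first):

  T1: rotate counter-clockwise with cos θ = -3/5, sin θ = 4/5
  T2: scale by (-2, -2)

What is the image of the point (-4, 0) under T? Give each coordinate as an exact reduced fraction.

T1 rotate counter-clockwise with cos θ = -3/5, sin θ = 4/5: (-4, 0) → (12/5, -16/5)
T2 scale by (-2, -2): (12/5, -16/5) → (-24/5, 32/5)

T(p) = (-24/5, 32/5)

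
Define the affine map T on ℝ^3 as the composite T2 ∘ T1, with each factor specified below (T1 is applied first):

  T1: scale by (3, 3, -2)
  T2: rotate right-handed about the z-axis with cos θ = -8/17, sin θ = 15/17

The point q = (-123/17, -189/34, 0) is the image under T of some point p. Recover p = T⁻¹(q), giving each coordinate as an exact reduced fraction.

T1 = [3 0 0 0; 0 3 0 0; 0 0 -2 0; 0 0 0 1]
T2·T1 = [-24/17 -45/17 0 0; 45/17 -24/17 0 0; 0 0 -2 0; 0 0 0 1]
det M = -18; M⁻¹ = [-8/51 5/17 0 0; -5/17 -8/51 0 0; 0 0 -1/2 0; 0 0 0 1]
M⁻¹ · (-123/17, -189/34, 0)ᵀ = (-1/2, 3, 0)ᵀ

p = (-1/2, 3, 0)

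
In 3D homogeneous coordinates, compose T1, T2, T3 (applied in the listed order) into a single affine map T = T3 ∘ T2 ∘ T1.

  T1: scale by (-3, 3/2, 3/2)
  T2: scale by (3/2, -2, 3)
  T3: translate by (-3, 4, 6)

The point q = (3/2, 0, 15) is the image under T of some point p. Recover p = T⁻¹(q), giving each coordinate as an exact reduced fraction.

T1 = [-3 0 0 0; 0 3/2 0 0; 0 0 3/2 0; 0 0 0 1]
T2·T1 = [-9/2 0 0 0; 0 -3 0 0; 0 0 9/2 0; 0 0 0 1]
T3·…·T1 = [-9/2 0 0 -3; 0 -3 0 4; 0 0 9/2 6; 0 0 0 1]
det M = 243/4; M⁻¹ = [-2/9 0 0 -2/3; 0 -1/3 0 4/3; 0 0 2/9 -4/3; 0 0 0 1]
M⁻¹ · (3/2, 0, 15)ᵀ = (-1, 4/3, 2)ᵀ

p = (-1, 4/3, 2)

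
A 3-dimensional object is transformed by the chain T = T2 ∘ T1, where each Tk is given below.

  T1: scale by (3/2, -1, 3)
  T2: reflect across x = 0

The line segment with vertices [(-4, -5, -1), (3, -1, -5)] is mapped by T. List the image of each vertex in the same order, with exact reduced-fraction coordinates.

T1 scale by (3/2, -1, 3): (-4, -5, -1) → (-6, 5, -3); (3, -1, -5) → (9/2, 1, -15)
T2 reflect across x = 0: (-6, 5, -3) → (6, 5, -3); (9/2, 1, -15) → (-9/2, 1, -15)

image vertices: (6, 5, -3), (-9/2, 1, -15)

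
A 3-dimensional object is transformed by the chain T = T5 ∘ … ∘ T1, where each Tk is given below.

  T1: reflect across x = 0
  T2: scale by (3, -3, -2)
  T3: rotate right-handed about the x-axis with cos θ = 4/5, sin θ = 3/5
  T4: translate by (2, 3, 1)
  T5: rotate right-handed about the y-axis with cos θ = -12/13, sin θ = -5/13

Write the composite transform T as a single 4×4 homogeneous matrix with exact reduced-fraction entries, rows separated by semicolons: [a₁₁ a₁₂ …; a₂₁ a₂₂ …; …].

T = [36/13 9/13 8/13 -29/13; 0 -12/5 6/5 3; -15/13 108/65 96/65 -2/13; 0 0 0 1]

T1 = [-1 0 0 0; 0 1 0 0; 0 0 1 0; 0 0 0 1]
T2·T1 = [-3 0 0 0; 0 -3 0 0; 0 0 -2 0; 0 0 0 1]
T3·…·T1 = [-3 0 0 0; 0 -12/5 6/5 0; 0 -9/5 -8/5 0; 0 0 0 1]
T4·…·T1 = [-3 0 0 2; 0 -12/5 6/5 3; 0 -9/5 -8/5 1; 0 0 0 1]
T5·…·T1 = [36/13 9/13 8/13 -29/13; 0 -12/5 6/5 3; -15/13 108/65 96/65 -2/13; 0 0 0 1]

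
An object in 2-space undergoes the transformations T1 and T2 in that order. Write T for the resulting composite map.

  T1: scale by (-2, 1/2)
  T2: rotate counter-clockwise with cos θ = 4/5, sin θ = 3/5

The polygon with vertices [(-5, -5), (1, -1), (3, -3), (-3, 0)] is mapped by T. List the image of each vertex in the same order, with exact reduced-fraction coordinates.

image vertices: (19/2, 4), (-13/10, -8/5), (-39/10, -24/5), (24/5, 18/5)

T1 scale by (-2, 1/2): (-5, -5) → (10, -5/2); (1, -1) → (-2, -1/2); (3, -3) → (-6, -3/2); (-3, 0) → (6, 0)
T2 rotate counter-clockwise with cos θ = 4/5, sin θ = 3/5: (10, -5/2) → (19/2, 4); (-2, -1/2) → (-13/10, -8/5); (-6, -3/2) → (-39/10, -24/5); (6, 0) → (24/5, 18/5)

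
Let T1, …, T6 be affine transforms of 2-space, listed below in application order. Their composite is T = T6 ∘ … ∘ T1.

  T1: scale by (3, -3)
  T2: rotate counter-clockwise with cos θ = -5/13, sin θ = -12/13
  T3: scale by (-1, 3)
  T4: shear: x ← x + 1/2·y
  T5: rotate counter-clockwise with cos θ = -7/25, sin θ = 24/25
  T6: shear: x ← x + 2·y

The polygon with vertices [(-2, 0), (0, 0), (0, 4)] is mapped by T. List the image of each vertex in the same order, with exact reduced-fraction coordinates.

T1 scale by (3, -3): (-2, 0) → (-6, 0); (0, 0) → (0, 0); (0, 4) → (0, -12)
T2 rotate counter-clockwise with cos θ = -5/13, sin θ = -12/13: (-6, 0) → (30/13, 72/13); (0, 0) → (0, 0); (0, -12) → (-144/13, 60/13)
T3 scale by (-1, 3): (30/13, 72/13) → (-30/13, 216/13); (0, 0) → (0, 0); (-144/13, 60/13) → (144/13, 180/13)
T4 shear: x ← x + 1/2·y: (-30/13, 216/13) → (6, 216/13); (0, 0) → (0, 0); (144/13, 180/13) → (18, 180/13)
T5 rotate counter-clockwise with cos θ = -7/25, sin θ = 24/25: (6, 216/13) → (-1146/65, 72/65); (0, 0) → (0, 0); (18, 180/13) → (-5958/325, 4356/325)
T6 shear: x ← x + 2·y: (-1146/65, 72/65) → (-1002/65, 72/65); (0, 0) → (0, 0); (-5958/325, 4356/325) → (2754/325, 4356/325)

image vertices: (-1002/65, 72/65), (0, 0), (2754/325, 4356/325)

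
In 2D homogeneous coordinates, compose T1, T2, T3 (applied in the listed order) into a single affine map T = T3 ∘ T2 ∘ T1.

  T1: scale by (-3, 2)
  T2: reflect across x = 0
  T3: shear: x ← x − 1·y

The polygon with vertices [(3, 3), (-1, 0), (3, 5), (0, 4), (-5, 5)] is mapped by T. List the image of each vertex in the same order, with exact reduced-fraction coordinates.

image vertices: (3, 6), (-3, 0), (-1, 10), (-8, 8), (-25, 10)

T1 scale by (-3, 2): (3, 3) → (-9, 6); (-1, 0) → (3, 0); (3, 5) → (-9, 10); (0, 4) → (0, 8); (-5, 5) → (15, 10)
T2 reflect across x = 0: (-9, 6) → (9, 6); (3, 0) → (-3, 0); (-9, 10) → (9, 10); (0, 8) → (0, 8); (15, 10) → (-15, 10)
T3 shear: x ← x − 1·y: (9, 6) → (3, 6); (-3, 0) → (-3, 0); (9, 10) → (-1, 10); (0, 8) → (-8, 8); (-15, 10) → (-25, 10)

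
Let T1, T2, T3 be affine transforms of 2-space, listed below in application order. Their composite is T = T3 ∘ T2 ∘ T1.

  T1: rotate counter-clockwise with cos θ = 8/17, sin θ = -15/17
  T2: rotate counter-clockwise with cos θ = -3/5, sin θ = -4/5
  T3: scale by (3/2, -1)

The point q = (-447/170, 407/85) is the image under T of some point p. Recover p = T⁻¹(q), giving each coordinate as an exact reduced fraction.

p = (1, 5)

T1 = [8/17 15/17 0; -15/17 8/17 0; 0 0 1]
T2·T1 = [-84/85 -13/85 0; 13/85 -84/85 0; 0 0 1]
T3·…·T1 = [-126/85 -39/170 0; -13/85 84/85 0; 0 0 1]
det M = -3/2; M⁻¹ = [-56/85 -13/85 0; -26/255 84/85 0; 0 0 1]
M⁻¹ · (-447/170, 407/85)ᵀ = (1, 5)ᵀ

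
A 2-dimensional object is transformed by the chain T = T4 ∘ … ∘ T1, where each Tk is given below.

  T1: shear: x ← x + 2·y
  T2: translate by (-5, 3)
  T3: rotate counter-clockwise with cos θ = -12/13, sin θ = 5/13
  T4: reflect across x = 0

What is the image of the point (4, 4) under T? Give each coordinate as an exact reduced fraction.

T1 shear: x ← x + 2·y: (4, 4) → (12, 4)
T2 translate by (-5, 3): (12, 4) → (7, 7)
T3 rotate counter-clockwise with cos θ = -12/13, sin θ = 5/13: (7, 7) → (-119/13, -49/13)
T4 reflect across x = 0: (-119/13, -49/13) → (119/13, -49/13)

T(p) = (119/13, -49/13)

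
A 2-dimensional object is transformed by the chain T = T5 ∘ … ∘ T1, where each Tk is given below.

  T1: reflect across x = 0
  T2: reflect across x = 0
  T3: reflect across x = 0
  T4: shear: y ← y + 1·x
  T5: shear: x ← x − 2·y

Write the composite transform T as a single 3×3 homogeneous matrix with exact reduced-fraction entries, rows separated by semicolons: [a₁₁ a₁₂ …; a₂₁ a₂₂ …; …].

T1 = [-1 0 0; 0 1 0; 0 0 1]
T2·T1 = [1 0 0; 0 1 0; 0 0 1]
T3·…·T1 = [-1 0 0; 0 1 0; 0 0 1]
T4·…·T1 = [-1 0 0; -1 1 0; 0 0 1]
T5·…·T1 = [1 -2 0; -1 1 0; 0 0 1]

T = [1 -2 0; -1 1 0; 0 0 1]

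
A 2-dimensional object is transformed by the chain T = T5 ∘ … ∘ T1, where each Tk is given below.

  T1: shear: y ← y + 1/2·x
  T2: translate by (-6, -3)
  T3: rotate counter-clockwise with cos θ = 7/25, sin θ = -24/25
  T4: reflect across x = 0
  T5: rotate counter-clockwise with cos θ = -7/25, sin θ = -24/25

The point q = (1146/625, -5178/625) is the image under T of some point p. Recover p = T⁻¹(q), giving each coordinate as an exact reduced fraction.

p = (0, -3)

T1 = [1 0 0; 1/2 1 0; 0 0 1]
T2·T1 = [1 0 -6; 1/2 1 -3; 0 0 1]
T3·…·T1 = [19/25 24/25 -114/25; -41/50 7/25 123/25; 0 0 1]
T4·…·T1 = [-19/25 -24/25 114/25; -41/50 7/25 123/25; 0 0 1]
T5·…·T1 = [-359/625 336/625 2154/625; 1199/1250 527/625 -3597/625; 0 0 1]
det M = -1; M⁻¹ = [-527/625 336/625 6; 1199/1250 359/625 0; 0 0 1]
M⁻¹ · (1146/625, -5178/625)ᵀ = (0, -3)ᵀ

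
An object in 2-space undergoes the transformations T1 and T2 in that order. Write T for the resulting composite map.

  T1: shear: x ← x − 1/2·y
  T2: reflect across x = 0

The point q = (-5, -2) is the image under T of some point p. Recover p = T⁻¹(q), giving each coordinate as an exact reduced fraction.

p = (4, -2)

T1 = [1 -1/2 0; 0 1 0; 0 0 1]
T2·T1 = [-1 1/2 0; 0 1 0; 0 0 1]
det M = -1; M⁻¹ = [-1 1/2 0; 0 1 0; 0 0 1]
M⁻¹ · (-5, -2)ᵀ = (4, -2)ᵀ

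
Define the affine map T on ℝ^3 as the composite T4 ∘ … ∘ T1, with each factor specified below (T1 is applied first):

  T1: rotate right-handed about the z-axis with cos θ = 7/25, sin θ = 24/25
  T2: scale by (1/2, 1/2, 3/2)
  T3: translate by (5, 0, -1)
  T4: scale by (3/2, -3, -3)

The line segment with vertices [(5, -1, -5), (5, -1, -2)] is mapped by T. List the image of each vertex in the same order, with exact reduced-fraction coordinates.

image vertices: (927/100, -339/50, 51/2), (927/100, -339/50, 12)

T1 rotate right-handed about the z-axis with cos θ = 7/25, sin θ = 24/25: (5, -1, -5) → (59/25, 113/25, -5); (5, -1, -2) → (59/25, 113/25, -2)
T2 scale by (1/2, 1/2, 3/2): (59/25, 113/25, -5) → (59/50, 113/50, -15/2); (59/25, 113/25, -2) → (59/50, 113/50, -3)
T3 translate by (5, 0, -1): (59/50, 113/50, -15/2) → (309/50, 113/50, -17/2); (59/50, 113/50, -3) → (309/50, 113/50, -4)
T4 scale by (3/2, -3, -3): (309/50, 113/50, -17/2) → (927/100, -339/50, 51/2); (309/50, 113/50, -4) → (927/100, -339/50, 12)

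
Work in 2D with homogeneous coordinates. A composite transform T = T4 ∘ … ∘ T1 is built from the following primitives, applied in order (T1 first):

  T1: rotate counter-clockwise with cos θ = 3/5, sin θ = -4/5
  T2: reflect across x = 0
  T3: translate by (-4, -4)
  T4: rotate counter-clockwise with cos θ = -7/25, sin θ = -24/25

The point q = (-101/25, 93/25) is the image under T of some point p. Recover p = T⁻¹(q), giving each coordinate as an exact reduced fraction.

T1 = [3/5 4/5 0; -4/5 3/5 0; 0 0 1]
T2·T1 = [-3/5 -4/5 0; -4/5 3/5 0; 0 0 1]
T3·…·T1 = [-3/5 -4/5 -4; -4/5 3/5 -4; 0 0 1]
T4·…·T1 = [-3/5 4/5 -68/25; 4/5 3/5 124/25; 0 0 1]
det M = -1; M⁻¹ = [-3/5 4/5 -28/5; 4/5 3/5 -4/5; 0 0 1]
M⁻¹ · (-101/25, 93/25)ᵀ = (-1/5, -9/5)ᵀ

p = (-1/5, -9/5)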